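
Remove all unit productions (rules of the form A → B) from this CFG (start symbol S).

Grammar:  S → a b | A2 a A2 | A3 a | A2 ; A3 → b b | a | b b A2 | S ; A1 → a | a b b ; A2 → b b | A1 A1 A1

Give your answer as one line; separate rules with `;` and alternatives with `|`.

S → b b | A1 A1 A1 | a b | A2 a A2 | A3 a; A3 → b b | A1 A1 A1 | a b | A2 a A2 | A3 a | a | b b A2; A1 → a | a b b; A2 → b b | A1 A1 A1

Unit pairs: A3 ⇒* {A2, S}; S ⇒* {A2}.
For every A with A ⇒* B via unit rules, add B's non-unit alternatives to A; then delete every rule of the form X → Y.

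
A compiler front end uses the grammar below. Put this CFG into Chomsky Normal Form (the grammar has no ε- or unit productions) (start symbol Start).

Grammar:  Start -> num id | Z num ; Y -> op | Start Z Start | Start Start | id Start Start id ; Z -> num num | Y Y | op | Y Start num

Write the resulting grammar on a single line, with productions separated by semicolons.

Introduce a nonterminal for each terminal appearing in a rule of length ≥ 2: X1 → num, X2 → id.
Binarize each right-hand side of length ≥ 3 by chaining fresh nonterminals (Y1, Y2, …): affected rules were Y → Start Z Start; Y → X2 Start Start X2; Z → Y Start X1.

Start -> X1 X2 | Z X1; Y -> op | Start Y1 | Start Start | X2 Y2; Z -> X1 X1 | Y Y | op | Y Y4; X1 -> num; X2 -> id; Y1 -> Z Start; Y2 -> Start Y3; Y3 -> Start X2; Y4 -> Start X1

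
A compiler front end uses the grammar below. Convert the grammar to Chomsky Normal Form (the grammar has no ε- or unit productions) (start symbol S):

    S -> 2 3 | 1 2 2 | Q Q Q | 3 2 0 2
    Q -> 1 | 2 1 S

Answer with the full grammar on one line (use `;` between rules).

S -> X1 X2 | X3 Y1 | Q Y2 | X2 Y3; Q -> 1 | X1 Y5; X1 -> 2; X2 -> 3; X3 -> 1; X4 -> 0; Y1 -> X1 X1; Y2 -> Q Q; Y3 -> X1 Y4; Y4 -> X4 X1; Y5 -> X3 S

Introduce a nonterminal for each terminal appearing in a rule of length ≥ 2: X1 → 2, X2 → 3, X3 → 1, X4 → 0.
Binarize each right-hand side of length ≥ 3 by chaining fresh nonterminals (Y1, Y2, …): affected rules were S → X3 X1 X1; S → Q Q Q; S → X2 X1 X4 X1; Q → X1 X3 S.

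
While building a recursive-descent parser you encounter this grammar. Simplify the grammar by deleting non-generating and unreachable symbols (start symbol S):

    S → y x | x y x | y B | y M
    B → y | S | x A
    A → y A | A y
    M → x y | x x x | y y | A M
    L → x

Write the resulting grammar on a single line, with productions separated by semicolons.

Generating nonterminals: {B, L, M, S}.
Reachable from S after that: {B, M, S}.
Removed useless symbols: {A, L} and every production mentioning them.

S → y x | x y x | y B | y M; B → y | S; M → x y | x x x | y y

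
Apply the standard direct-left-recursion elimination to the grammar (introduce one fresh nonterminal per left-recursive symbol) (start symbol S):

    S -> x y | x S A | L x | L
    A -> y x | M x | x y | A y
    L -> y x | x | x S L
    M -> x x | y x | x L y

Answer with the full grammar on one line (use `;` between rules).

A is directly left-recursive.
For A: α = {y}, β = {y x, M x, x y}. Rewrite as A → β A' and A' → α A' | ε.

S -> x y | x S A | L x | L; A -> y x A' | M x A' | x y A'; L -> y x | x | x S L; M -> x x | y x | x L y; A' -> y A' | ε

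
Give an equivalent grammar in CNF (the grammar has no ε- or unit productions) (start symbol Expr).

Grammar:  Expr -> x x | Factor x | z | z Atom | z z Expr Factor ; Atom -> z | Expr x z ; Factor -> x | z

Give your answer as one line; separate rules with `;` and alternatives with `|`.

Introduce a nonterminal for each terminal appearing in a rule of length ≥ 2: X1 → x, X2 → z.
Binarize each right-hand side of length ≥ 3 by chaining fresh nonterminals (Y1, Y2, …): affected rules were Expr → X2 X2 Expr Factor; Atom → Expr X1 X2.

Expr -> X1 X1 | Factor X1 | z | X2 Atom | X2 Y1; Atom -> z | Expr Y3; Factor -> x | z; X1 -> x; X2 -> z; Y1 -> X2 Y2; Y2 -> Expr Factor; Y3 -> X1 X2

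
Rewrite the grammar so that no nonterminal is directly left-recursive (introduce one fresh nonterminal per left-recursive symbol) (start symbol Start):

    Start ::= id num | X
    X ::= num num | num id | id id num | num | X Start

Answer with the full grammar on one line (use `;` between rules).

X is directly left-recursive.
For X: α = {Start}, β = {num num, num id, id id num, num}. Rewrite as X → β X1 and X1 → α X1 | ε.

Start ::= id num | X; X ::= num num X1 | num id X1 | id id num X1 | num X1; X1 ::= Start X1 | ε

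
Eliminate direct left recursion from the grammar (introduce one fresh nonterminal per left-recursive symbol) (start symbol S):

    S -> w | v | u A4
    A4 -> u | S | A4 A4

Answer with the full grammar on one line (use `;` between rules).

S -> w | v | u A4; A4 -> u A4' | S A4'; A4' -> A4 A4' | ε

Directly left-recursive nonterminal: A4.
For A4: α = {A4}, β = {u, S}. Rewrite as A4 → β A4' and A4' → α A4' | ε.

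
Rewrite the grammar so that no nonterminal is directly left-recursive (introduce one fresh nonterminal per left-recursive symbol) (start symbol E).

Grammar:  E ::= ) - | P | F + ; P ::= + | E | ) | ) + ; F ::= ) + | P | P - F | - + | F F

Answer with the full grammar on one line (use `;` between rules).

E ::= ) - | P | F +; P ::= + | E | ) | ) +; F ::= ) + F' | P F' | P - F F' | - + F'; F' ::= F F' | ε

F is directly left-recursive.
For F: α = {F}, β = {) +, P, P - F, - +}. Rewrite as F → β F' and F' → α F' | ε.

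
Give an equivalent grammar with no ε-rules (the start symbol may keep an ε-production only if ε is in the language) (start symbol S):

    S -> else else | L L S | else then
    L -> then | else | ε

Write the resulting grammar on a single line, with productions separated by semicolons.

S -> else else | L L S | L S | else then; L -> then | else

The nullable symbols are {L}.
ε ∉ L(G), so no ε-production is kept.
Expand every rule over subsets of its nullable positions: S → L L S gives L L S | L S.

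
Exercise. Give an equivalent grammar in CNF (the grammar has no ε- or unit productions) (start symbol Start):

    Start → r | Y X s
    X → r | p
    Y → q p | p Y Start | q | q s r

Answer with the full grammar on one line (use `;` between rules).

Start → r | Y Y1; X → r | p; Y → X2 X3 | X3 Y2 | q | X2 Y3; X1 → s; X2 → q; X3 → p; X4 → r; Y1 → X X1; Y2 → Y Start; Y3 → X1 X4

Introduce a nonterminal for each terminal appearing in a rule of length ≥ 2: X1 → s, X2 → q, X3 → p, X4 → r.
Binarize each right-hand side of length ≥ 3 by chaining fresh nonterminals (Y1, Y2, …): affected rules were Start → Y X X1; Y → X3 Y Start; Y → X2 X1 X4.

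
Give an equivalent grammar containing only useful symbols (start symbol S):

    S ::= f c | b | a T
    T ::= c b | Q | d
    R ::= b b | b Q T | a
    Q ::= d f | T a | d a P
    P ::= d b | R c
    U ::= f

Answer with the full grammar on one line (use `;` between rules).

Generating nonterminals: {P, Q, R, S, T, U}.
Reachable from S after that: {P, Q, R, S, T}.
Removed useless symbols: {U} and every production mentioning them.

S ::= f c | b | a T; T ::= c b | Q | d; R ::= b b | b Q T | a; Q ::= d f | T a | d a P; P ::= d b | R c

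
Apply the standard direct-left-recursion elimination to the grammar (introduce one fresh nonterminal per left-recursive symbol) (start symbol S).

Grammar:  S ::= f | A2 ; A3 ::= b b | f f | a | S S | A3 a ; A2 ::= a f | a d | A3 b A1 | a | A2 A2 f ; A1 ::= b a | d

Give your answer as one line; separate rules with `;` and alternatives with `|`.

S ::= f | A2; A3 ::= b b A3' | f f A3' | a A3' | S S A3'; A2 ::= a f A2' | a d A2' | A3 b A1 A2' | a A2'; A1 ::= b a | d; A3' ::= a A3' | ε; A2' ::= A2 f A2' | ε

Directly left-recursive nonterminals: A3, A2.
For A3: α = {a}, β = {b b, f f, a, S S}. Rewrite as A3 → β A3' and A3' → α A3' | ε.
For A2: α = {A2 f}, β = {a f, a d, A3 b A1, a}. Rewrite as A2 → β A2' and A2' → α A2' | ε.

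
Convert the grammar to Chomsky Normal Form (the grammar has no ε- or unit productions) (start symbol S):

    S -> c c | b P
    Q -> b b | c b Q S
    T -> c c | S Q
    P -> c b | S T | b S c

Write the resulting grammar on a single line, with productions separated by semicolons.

Introduce a nonterminal for each terminal appearing in a rule of length ≥ 2: X1 → c, X2 → b.
Binarize each right-hand side of length ≥ 3 by chaining fresh nonterminals (Y1, Y2, …): affected rules were Q → X1 X2 Q S; P → X2 S X1.

S -> X1 X1 | X2 P; Q -> X2 X2 | X1 Y1; T -> X1 X1 | S Q; P -> X1 X2 | S T | X2 Y3; X1 -> c; X2 -> b; Y1 -> X2 Y2; Y2 -> Q S; Y3 -> S X1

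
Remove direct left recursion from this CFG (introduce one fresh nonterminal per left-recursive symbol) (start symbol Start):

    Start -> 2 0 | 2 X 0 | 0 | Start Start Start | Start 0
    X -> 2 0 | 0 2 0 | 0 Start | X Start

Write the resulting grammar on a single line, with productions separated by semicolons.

Start -> 2 0 Start1 | 2 X 0 Start1 | 0 Start1; X -> 2 0 X1 | 0 2 0 X1 | 0 Start X1; Start1 -> Start Start Start1 | 0 Start1 | ε; X1 -> Start X1 | ε

Start, X are directly left-recursive.
For Start: α = {Start Start, 0}, β = {2 0, 2 X 0, 0}. Rewrite as Start → β Start1 and Start1 → α Start1 | ε.
For X: α = {Start}, β = {2 0, 0 2 0, 0 Start}. Rewrite as X → β X1 and X1 → α X1 | ε.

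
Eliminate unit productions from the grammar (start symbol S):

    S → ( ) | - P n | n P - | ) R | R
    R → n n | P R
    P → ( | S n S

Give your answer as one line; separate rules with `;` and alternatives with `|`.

Unit pairs: S ⇒* {R}.
For every A with A ⇒* B via unit rules, add B's non-unit alternatives to A; then delete every rule of the form X → Y.

S → ( ) | - P n | n P - | ) R | n n | P R; R → n n | P R; P → ( | S n S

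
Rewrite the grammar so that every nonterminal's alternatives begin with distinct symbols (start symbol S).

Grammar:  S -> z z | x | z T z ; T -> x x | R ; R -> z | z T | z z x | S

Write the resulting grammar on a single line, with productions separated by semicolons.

S has alternatives sharing prefix 'z': factor to S → z S' with S' → z | T z.
R has alternatives sharing prefix 'z': factor to R → z R' with R' → ε | T | z x.

S -> x | z S'; T -> x x | R; R -> S | z R'; S' -> z | T z; R' -> ε | T | z x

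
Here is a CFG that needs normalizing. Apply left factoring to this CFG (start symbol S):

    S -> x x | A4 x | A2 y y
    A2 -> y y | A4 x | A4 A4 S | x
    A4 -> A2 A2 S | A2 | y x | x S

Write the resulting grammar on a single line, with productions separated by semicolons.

S -> x x | A4 x | A2 y y; A2 -> y y | x | A4 A2'; A4 -> y x | x S | A2 A4'; A2' -> x | A4 S; A4' -> A2 S | ε

A2 has alternatives sharing prefix 'A4': factor to A2 → A4 A2' with A2' → x | A4 S.
A4 has alternatives sharing prefix 'A2': factor to A4 → A2 A4' with A4' → A2 S | ε.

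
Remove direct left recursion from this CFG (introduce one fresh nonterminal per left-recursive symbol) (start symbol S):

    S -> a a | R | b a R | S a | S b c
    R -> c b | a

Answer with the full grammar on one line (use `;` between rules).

Left recursion appears on S.
For S: α = {a, b c}, β = {a a, R, b a R}. Rewrite as S → β S' and S' → α S' | ε.

S -> a a S' | R S' | b a R S'; R -> c b | a; S' -> a S' | b c S' | epsilon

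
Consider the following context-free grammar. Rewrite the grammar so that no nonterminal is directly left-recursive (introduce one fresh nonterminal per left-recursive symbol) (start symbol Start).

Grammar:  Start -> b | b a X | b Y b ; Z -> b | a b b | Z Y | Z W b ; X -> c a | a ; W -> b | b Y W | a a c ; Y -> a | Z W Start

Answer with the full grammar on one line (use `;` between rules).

Directly left-recursive nonterminal: Z.
For Z: α = {Y, W b}, β = {b, a b b}. Rewrite as Z → β Z1 and Z1 → α Z1 | ε.

Start -> b | b a X | b Y b; Z -> b Z1 | a b b Z1; X -> c a | a; W -> b | b Y W | a a c; Y -> a | Z W Start; Z1 -> Y Z1 | W b Z1 | ε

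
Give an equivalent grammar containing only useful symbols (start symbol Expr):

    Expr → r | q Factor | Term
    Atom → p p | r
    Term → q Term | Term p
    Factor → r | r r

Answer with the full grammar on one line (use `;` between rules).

Expr → r | q Factor; Factor → r | r r

Generating nonterminals: {Atom, Expr, Factor}.
Reachable from Expr after that: {Expr, Factor}.
Removed useless symbols: {Atom, Term} and every production mentioning them.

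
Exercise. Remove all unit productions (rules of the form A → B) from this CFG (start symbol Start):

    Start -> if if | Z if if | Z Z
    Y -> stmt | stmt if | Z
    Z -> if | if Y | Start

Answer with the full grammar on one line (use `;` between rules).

Start -> if if | Z if if | Z Z; Y -> if | if Y | if if | Z if if | Z Z | stmt | stmt if; Z -> if | if Y | if if | Z if if | Z Z

Unit pairs: Y ⇒* {Start, Z}; Z ⇒* {Start}.
For each unit pair (A, B), copy every non-unit production of B to A, then drop all unit productions.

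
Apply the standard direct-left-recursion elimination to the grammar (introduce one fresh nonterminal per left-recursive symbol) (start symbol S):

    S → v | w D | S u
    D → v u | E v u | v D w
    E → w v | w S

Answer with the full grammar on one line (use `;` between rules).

Left recursion appears on S.
For S: α = {u}, β = {v, w D}. Rewrite as S → β S' and S' → α S' | ε.

S → v S' | w D S'; D → v u | E v u | v D w; E → w v | w S; S' → u S' | ε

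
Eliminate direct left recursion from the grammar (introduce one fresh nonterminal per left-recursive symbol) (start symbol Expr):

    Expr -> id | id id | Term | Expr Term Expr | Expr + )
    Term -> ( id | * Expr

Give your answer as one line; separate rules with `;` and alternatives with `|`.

Expr is directly left-recursive.
For Expr: α = {Term Expr, + )}, β = {id, id id, Term}. Rewrite as Expr → β Expr1 and Expr1 → α Expr1 | ε.

Expr -> id Expr1 | id id Expr1 | Term Expr1; Term -> ( id | * Expr; Expr1 -> Term Expr Expr1 | + ) Expr1 | eps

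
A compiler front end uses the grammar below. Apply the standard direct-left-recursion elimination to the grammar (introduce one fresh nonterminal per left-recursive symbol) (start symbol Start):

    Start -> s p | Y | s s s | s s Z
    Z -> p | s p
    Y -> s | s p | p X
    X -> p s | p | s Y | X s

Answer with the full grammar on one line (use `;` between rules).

Directly left-recursive nonterminal: X.
For X: α = {s}, β = {p s, p, s Y}. Rewrite as X → β X1 and X1 → α X1 | ε.

Start -> s p | Y | s s s | s s Z; Z -> p | s p; Y -> s | s p | p X; X -> p s X1 | p X1 | s Y X1; X1 -> s X1 | ε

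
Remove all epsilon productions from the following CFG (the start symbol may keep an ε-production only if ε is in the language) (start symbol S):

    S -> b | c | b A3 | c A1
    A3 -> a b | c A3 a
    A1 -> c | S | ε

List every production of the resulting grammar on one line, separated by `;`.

S -> b | c | b A3 | c A1; A3 -> a b | c A3 a; A1 -> c | S

The nullable symbols are {A1}.
ε ∉ L(G), so no ε-production is kept.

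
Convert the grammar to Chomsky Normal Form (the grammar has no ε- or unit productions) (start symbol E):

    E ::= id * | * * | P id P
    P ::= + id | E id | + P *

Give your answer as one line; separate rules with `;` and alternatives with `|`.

Introduce a nonterminal for each terminal appearing in a rule of length ≥ 2: X1 → id, X2 → *, X3 → +.
Binarize each right-hand side of length ≥ 3 by chaining fresh nonterminals (Y1, Y2, …): affected rules were E → P X1 P; P → X3 P X2.

E ::= X1 X2 | X2 X2 | P Y1; P ::= X3 X1 | E X1 | X3 Y2; X1 ::= id; X2 ::= *; X3 ::= +; Y1 ::= X1 P; Y2 ::= P X2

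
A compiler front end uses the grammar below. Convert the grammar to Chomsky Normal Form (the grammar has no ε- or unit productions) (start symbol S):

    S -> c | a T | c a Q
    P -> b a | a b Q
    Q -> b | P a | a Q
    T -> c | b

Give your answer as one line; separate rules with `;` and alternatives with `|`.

Introduce a nonterminal for each terminal appearing in a rule of length ≥ 2: X1 → a, X2 → c, X3 → b.
Binarize each right-hand side of length ≥ 3 by chaining fresh nonterminals (Y1, Y2, …): affected rules were S → X2 X1 Q; P → X1 X3 Q.

S -> c | X1 T | X2 Y1; P -> X3 X1 | X1 Y2; Q -> b | P X1 | X1 Q; T -> c | b; X1 -> a; X2 -> c; X3 -> b; Y1 -> X1 Q; Y2 -> X3 Q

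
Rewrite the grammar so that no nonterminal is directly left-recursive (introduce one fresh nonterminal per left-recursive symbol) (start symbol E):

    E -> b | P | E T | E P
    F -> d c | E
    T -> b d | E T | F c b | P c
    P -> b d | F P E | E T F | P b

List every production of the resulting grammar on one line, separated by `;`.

E, P are directly left-recursive.
For E: α = {T, P}, β = {b, P}. Rewrite as E → β E' and E' → α E' | ε.
For P: α = {b}, β = {b d, F P E, E T F}. Rewrite as P → β P' and P' → α P' | ε.

E -> b E' | P E'; F -> d c | E; T -> b d | E T | F c b | P c; P -> b d P' | F P E P' | E T F P'; E' -> T E' | P E' | ε; P' -> b P' | ε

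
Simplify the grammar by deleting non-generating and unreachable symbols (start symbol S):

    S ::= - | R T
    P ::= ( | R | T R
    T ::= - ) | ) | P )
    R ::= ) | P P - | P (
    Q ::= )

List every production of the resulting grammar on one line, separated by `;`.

Generating nonterminals: {P, Q, R, S, T}.
Reachable from S after that: {P, R, S, T}.
Removed useless symbols: {Q} and every production mentioning them.

S ::= - | R T; P ::= ( | R | T R; T ::= - ) | ) | P ); R ::= ) | P P - | P (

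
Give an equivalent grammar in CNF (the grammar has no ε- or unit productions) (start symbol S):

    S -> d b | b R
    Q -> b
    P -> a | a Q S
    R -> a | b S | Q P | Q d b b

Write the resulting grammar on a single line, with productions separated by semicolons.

Introduce a nonterminal for each terminal appearing in a rule of length ≥ 2: X1 → d, X2 → b, X3 → a.
Binarize each right-hand side of length ≥ 3 by chaining fresh nonterminals (Y1, Y2, …): affected rules were P → X3 Q S; R → Q X1 X2 X2.

S -> X1 X2 | X2 R; Q -> b; P -> a | X3 Y1; R -> a | X2 S | Q P | Q Y2; X1 -> d; X2 -> b; X3 -> a; Y1 -> Q S; Y2 -> X1 Y3; Y3 -> X2 X2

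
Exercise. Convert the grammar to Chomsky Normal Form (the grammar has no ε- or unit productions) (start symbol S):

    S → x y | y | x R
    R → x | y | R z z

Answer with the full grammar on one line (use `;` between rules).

Introduce a nonterminal for each terminal appearing in a rule of length ≥ 2: X1 → x, X2 → y, X3 → z.
Binarize each right-hand side of length ≥ 3 by chaining fresh nonterminals (Y1, Y2, …): affected rules were R → R X3 X3.

S → X1 X2 | y | X1 R; R → x | y | R Y1; X1 → x; X2 → y; X3 → z; Y1 → X3 X3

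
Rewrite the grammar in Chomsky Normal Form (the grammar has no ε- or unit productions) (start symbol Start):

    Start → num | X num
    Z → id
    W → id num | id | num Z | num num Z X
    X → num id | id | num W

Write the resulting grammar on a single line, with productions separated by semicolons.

Introduce a nonterminal for each terminal appearing in a rule of length ≥ 2: X1 → num, X2 → id.
Binarize each right-hand side of length ≥ 3 by chaining fresh nonterminals (Y1, Y2, …): affected rules were W → X1 X1 Z X.

Start → num | X X1; Z → id; W → X2 X1 | id | X1 Z | X1 Y1; X → X1 X2 | id | X1 W; X1 → num; X2 → id; Y1 → X1 Y2; Y2 → Z X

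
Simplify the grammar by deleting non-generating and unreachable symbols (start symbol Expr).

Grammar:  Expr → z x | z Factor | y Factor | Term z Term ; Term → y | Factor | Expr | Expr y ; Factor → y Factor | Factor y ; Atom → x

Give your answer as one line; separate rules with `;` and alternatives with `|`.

Generating nonterminals: {Atom, Expr, Term}.
Reachable from Expr after that: {Expr, Term}.
Removed useless symbols: {Atom, Factor} and every production mentioning them.

Expr → z x | Term z Term; Term → y | Expr | Expr y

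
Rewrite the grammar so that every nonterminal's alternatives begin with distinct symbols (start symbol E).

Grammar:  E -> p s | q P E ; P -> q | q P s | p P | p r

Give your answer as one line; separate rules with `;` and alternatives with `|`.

E -> p s | q P E; P -> q P' | p P''; P' -> ε | P s; P'' -> P | r

P has alternatives sharing prefix 'q': factor to P → q P' with P' → ε | P s.
P has alternatives sharing prefix 'p': factor to P → p P'' with P'' → P | r.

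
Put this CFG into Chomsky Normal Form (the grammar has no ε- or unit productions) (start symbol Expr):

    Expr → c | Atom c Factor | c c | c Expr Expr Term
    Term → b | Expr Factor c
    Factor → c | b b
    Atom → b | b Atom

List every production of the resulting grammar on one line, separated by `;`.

Expr → c | Atom Y1 | X1 X1 | X1 Y2; Term → b | Expr Y4; Factor → c | X2 X2; Atom → b | X2 Atom; X1 → c; X2 → b; Y1 → X1 Factor; Y2 → Expr Y3; Y3 → Expr Term; Y4 → Factor X1

Introduce a nonterminal for each terminal appearing in a rule of length ≥ 2: X1 → c, X2 → b.
Binarize each right-hand side of length ≥ 3 by chaining fresh nonterminals (Y1, Y2, …): affected rules were Expr → Atom X1 Factor; Expr → X1 Expr Expr Term; Term → Expr Factor X1.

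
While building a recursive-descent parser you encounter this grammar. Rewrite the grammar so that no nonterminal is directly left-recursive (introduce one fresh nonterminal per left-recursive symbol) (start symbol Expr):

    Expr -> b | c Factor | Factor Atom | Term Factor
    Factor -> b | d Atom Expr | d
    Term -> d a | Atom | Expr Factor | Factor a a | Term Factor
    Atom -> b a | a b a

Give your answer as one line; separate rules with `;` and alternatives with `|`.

Left recursion appears on Term.
For Term: α = {Factor}, β = {d a, Atom, Expr Factor, Factor a a}. Rewrite as Term → β Term1 and Term1 → α Term1 | ε.

Expr -> b | c Factor | Factor Atom | Term Factor; Factor -> b | d Atom Expr | d; Term -> d a Term1 | Atom Term1 | Expr Factor Term1 | Factor a a Term1; Atom -> b a | a b a; Term1 -> Factor Term1 | ε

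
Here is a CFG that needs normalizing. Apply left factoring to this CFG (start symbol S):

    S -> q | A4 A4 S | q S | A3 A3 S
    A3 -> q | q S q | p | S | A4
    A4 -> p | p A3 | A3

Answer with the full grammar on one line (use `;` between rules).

S has alternatives sharing prefix 'q': factor to S → q S' with S' → ε | S.
A3 has alternatives sharing prefix 'q': factor to A3 → q A3' with A3' → ε | S q.
A4 has alternatives sharing prefix 'p': factor to A4 → p A4' with A4' → ε | A3.

S -> A4 A4 S | A3 A3 S | q S'; A3 -> p | S | A4 | q A3'; A4 -> A3 | p A4'; S' -> eps | S; A3' -> eps | S q; A4' -> eps | A3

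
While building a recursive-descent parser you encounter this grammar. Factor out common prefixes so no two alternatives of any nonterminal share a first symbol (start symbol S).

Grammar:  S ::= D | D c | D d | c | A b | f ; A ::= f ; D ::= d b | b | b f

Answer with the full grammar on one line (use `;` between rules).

S has alternatives sharing prefix 'D': factor to S → D S' with S' → ε | c | d.
D has alternatives sharing prefix 'b': factor to D → b D' with D' → ε | f.

S ::= c | A b | f | D S'; A ::= f; D ::= d b | b D'; S' ::= eps | c | d; D' ::= eps | f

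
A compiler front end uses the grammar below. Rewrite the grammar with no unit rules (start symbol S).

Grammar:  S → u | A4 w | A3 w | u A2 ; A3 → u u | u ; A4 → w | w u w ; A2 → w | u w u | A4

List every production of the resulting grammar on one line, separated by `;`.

Unit pairs: A2 ⇒* {A4}.
For every A with A ⇒* B via unit rules, add B's non-unit alternatives to A; then delete every rule of the form X → Y.

S → u | A4 w | A3 w | u A2; A3 → u u | u; A4 → w | w u w; A2 → w | w u w | u w u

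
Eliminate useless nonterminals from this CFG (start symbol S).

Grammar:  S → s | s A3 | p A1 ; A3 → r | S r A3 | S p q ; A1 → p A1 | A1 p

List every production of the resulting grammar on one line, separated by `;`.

S → s | s A3; A3 → r | S r A3 | S p q

Generating nonterminals: {A3, S}.
Reachable from S after that: {A3, S}.
Removed useless symbols: {A1} and every production mentioning them.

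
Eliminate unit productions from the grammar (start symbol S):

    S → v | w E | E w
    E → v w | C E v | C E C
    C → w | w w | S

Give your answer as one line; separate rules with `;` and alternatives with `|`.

Unit pairs: C ⇒* {S}.
Replace each nonterminal's rules with the union of the non-unit rules of every nonterminal it unit-derives.

S → v | w E | E w; E → v w | C E v | C E C; C → w | w w | v | w E | E w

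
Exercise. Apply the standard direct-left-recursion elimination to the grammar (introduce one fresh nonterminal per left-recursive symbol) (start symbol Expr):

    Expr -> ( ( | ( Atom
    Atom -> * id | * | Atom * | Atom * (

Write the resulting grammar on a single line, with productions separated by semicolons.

Expr -> ( ( | ( Atom; Atom -> * id Atom1 | * Atom1; Atom1 -> * Atom1 | * ( Atom1 | ε

Left recursion appears on Atom.
For Atom: α = {*, * (}, β = {* id, *}. Rewrite as Atom → β Atom1 and Atom1 → α Atom1 | ε.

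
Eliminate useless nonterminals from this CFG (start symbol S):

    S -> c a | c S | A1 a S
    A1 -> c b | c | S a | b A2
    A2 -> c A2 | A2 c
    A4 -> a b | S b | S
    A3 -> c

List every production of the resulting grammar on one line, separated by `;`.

Generating nonterminals: {A1, A3, A4, S}.
Reachable from S after that: {A1, S}.
Removed useless symbols: {A2, A3, A4} and every production mentioning them.

S -> c a | c S | A1 a S; A1 -> c b | c | S a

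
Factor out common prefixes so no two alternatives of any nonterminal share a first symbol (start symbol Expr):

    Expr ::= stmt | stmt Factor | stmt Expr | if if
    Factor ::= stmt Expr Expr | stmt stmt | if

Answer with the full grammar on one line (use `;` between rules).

Expr ::= if if | stmt Expr1; Factor ::= if | stmt Factor1; Expr1 ::= ε | Factor | Expr; Factor1 ::= Expr Expr | stmt

Expr has alternatives sharing prefix 'stmt': factor to Expr → stmt Expr1 with Expr1 → ε | Factor | Expr.
Factor has alternatives sharing prefix 'stmt': factor to Factor → stmt Factor1 with Factor1 → Expr Expr | stmt.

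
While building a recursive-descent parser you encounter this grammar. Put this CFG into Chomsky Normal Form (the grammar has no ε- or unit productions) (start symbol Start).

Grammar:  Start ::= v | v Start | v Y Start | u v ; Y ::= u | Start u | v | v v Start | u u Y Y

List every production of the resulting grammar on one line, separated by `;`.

Start ::= v | X1 Start | X1 Y1 | X2 X1; Y ::= u | Start X2 | v | X1 Y2 | X2 Y3; X1 ::= v; X2 ::= u; Y1 ::= Y Start; Y2 ::= X1 Start; Y3 ::= X2 Y4; Y4 ::= Y Y

Introduce a nonterminal for each terminal appearing in a rule of length ≥ 2: X1 → v, X2 → u.
Binarize each right-hand side of length ≥ 3 by chaining fresh nonterminals (Y1, Y2, …): affected rules were Start → X1 Y Start; Y → X1 X1 Start; Y → X2 X2 Y Y.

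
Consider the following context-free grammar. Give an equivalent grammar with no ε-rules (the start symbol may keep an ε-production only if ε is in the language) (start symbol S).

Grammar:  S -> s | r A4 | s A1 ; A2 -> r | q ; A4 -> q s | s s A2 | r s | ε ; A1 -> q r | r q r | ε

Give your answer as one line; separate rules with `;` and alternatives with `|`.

S -> s | r A4 | r | s A1; A2 -> r | q; A4 -> q s | s s A2 | r s; A1 -> q r | r q r

Nullable nonterminals: {A1, A4}.
ε ∉ L(G), so no ε-production is kept.
Expand every rule over subsets of its nullable positions: S → r A4 gives r A4 | r.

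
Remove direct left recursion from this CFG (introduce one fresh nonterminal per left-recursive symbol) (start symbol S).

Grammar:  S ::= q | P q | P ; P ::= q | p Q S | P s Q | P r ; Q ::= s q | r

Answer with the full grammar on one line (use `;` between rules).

Left recursion appears on P.
For P: α = {s Q, r}, β = {q, p Q S}. Rewrite as P → β P' and P' → α P' | ε.

S ::= q | P q | P; P ::= q P' | p Q S P'; Q ::= s q | r; P' ::= s Q P' | r P' | ε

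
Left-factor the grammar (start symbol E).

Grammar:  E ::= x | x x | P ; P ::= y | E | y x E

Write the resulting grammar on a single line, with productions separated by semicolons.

E ::= P | x E'; P ::= E | y P'; E' ::= ε | x; P' ::= ε | x E

E has alternatives sharing prefix 'x': factor to E → x E' with E' → ε | x.
P has alternatives sharing prefix 'y': factor to P → y P' with P' → ε | x E.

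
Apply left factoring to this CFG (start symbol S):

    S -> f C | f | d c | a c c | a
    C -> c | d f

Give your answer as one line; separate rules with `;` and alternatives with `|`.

S has alternatives sharing prefix 'f': factor to S → f S' with S' → C | ε.
S has alternatives sharing prefix 'a': factor to S → a S'' with S'' → c c | ε.

S -> d c | f S' | a S''; C -> c | d f; S' -> C | ε; S'' -> c c | ε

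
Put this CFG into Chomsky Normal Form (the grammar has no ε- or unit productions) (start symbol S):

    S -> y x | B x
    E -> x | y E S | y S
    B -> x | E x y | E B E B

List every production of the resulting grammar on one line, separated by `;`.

Introduce a nonterminal for each terminal appearing in a rule of length ≥ 2: X1 → y, X2 → x.
Binarize each right-hand side of length ≥ 3 by chaining fresh nonterminals (Y1, Y2, …): affected rules were E → X1 E S; B → E X2 X1; B → E B E B.

S -> X1 X2 | B X2; E -> x | X1 Y1 | X1 S; B -> x | E Y2 | E Y3; X1 -> y; X2 -> x; Y1 -> E S; Y2 -> X2 X1; Y3 -> B Y4; Y4 -> E B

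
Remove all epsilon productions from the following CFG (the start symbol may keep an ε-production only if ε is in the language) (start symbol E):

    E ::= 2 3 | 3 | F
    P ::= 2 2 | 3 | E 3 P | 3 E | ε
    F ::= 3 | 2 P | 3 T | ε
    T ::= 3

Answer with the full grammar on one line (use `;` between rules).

E ::= 2 3 | 3 | F | ε; P ::= 2 2 | 3 | E 3 P | E 3 | 3 P | 3 E; F ::= 3 | 2 P | 2 | 3 T; T ::= 3

Nullable nonterminals: {E, F, P}.
ε ∈ L(G) since E is nullable, so keep E → ε.
Add the nullable-subset variants: P → E 3 P gives E 3 P | E 3 | 3 P. F → 2 P gives 2 P | 2.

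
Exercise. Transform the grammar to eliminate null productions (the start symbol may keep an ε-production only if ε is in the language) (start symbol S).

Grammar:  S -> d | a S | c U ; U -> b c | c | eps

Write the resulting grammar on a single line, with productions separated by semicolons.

S -> d | a S | c U | c; U -> b c | c

Nullable set = {U}.
ε ∉ L(G), so no ε-production is kept.
For each production, add variants omitting each subset of nullable occurrences: S → c U gives c U | c.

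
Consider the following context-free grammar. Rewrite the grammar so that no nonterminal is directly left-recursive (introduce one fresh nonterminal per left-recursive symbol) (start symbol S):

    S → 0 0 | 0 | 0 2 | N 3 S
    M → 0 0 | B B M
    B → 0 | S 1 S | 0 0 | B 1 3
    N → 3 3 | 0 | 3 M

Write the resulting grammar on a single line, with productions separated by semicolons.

S → 0 0 | 0 | 0 2 | N 3 S; M → 0 0 | B B M; B → 0 B' | S 1 S B' | 0 0 B'; N → 3 3 | 0 | 3 M; B' → 1 3 B' | eps

Left recursion appears on B.
For B: α = {1 3}, β = {0, S 1 S, 0 0}. Rewrite as B → β B' and B' → α B' | ε.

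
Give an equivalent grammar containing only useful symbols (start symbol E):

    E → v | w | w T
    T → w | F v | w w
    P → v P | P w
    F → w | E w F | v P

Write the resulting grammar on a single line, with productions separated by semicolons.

Generating nonterminals: {E, F, T}.
Reachable from E after that: {E, F, T}.
Removed useless symbols: {P} and every production mentioning them.

E → v | w | w T; T → w | F v | w w; F → w | E w F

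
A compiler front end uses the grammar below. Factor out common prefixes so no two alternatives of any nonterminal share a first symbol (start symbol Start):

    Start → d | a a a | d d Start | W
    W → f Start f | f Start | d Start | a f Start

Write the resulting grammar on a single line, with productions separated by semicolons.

Start → a a a | W | d Start1; W → d Start | a f Start | f Start W1; Start1 → ε | d Start; W1 → f | ε

Start has alternatives sharing prefix 'd': factor to Start → d Start1 with Start1 → ε | d Start.
W has alternatives sharing prefix 'f Start': factor to W → f Start W1 with W1 → f | ε.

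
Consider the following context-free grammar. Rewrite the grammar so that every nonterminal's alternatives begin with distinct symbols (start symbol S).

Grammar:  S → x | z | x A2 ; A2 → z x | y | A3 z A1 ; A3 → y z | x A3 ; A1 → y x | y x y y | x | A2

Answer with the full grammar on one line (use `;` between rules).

S → z | x S'; A2 → z x | y | A3 z A1; A3 → y z | x A3; A1 → x | A2 | y x A1'; S' → epsilon | A2; A1' → epsilon | y y

S has alternatives sharing prefix 'x': factor to S → x S' with S' → ε | A2.
A1 has alternatives sharing prefix 'y x': factor to A1 → y x A1' with A1' → ε | y y.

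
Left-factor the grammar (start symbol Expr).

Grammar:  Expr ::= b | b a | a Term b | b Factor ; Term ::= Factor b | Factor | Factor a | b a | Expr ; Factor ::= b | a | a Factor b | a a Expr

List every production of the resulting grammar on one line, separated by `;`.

Expr ::= a Term b | b Expr1; Term ::= b a | Expr | Factor Term1; Factor ::= b | a Factor1; Expr1 ::= ε | a | Factor; Term1 ::= b | ε | a; Factor1 ::= ε | Factor b | a Expr

Expr has alternatives sharing prefix 'b': factor to Expr → b Expr1 with Expr1 → ε | a | Factor.
Term has alternatives sharing prefix 'Factor': factor to Term → Factor Term1 with Term1 → b | ε | a.
Factor has alternatives sharing prefix 'a': factor to Factor → a Factor1 with Factor1 → ε | Factor b | a Expr.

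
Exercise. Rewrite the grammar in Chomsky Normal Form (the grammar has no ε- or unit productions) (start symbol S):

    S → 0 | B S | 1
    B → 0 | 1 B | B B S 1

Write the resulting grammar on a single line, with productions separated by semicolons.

S → 0 | B S | 1; B → 0 | X1 B | B Y1; X1 → 1; Y1 → B Y2; Y2 → S X1

Introduce a nonterminal for each terminal appearing in a rule of length ≥ 2: X1 → 1.
Binarize each right-hand side of length ≥ 3 by chaining fresh nonterminals (Y1, Y2, …): affected rules were B → B B S X1.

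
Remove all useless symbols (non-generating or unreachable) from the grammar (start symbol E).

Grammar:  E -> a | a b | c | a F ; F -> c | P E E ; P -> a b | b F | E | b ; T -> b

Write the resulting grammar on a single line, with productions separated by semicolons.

Generating nonterminals: {E, F, P, T}.
Reachable from E after that: {E, F, P}.
Removed useless symbols: {T} and every production mentioning them.

E -> a | a b | c | a F; F -> c | P E E; P -> a b | b F | E | b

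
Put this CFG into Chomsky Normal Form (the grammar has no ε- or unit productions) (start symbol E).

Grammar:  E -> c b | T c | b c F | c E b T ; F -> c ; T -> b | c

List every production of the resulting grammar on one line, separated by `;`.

E -> X1 X2 | T X1 | X2 Y1 | X1 Y2; F -> c; T -> b | c; X1 -> c; X2 -> b; Y1 -> X1 F; Y2 -> E Y3; Y3 -> X2 T

Introduce a nonterminal for each terminal appearing in a rule of length ≥ 2: X1 → c, X2 → b.
Binarize each right-hand side of length ≥ 3 by chaining fresh nonterminals (Y1, Y2, …): affected rules were E → X2 X1 F; E → X1 E X2 T.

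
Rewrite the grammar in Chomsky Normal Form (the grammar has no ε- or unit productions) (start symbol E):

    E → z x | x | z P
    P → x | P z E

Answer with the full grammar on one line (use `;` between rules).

Introduce a nonterminal for each terminal appearing in a rule of length ≥ 2: X1 → z, X2 → x.
Binarize each right-hand side of length ≥ 3 by chaining fresh nonterminals (Y1, Y2, …): affected rules were P → P X1 E.

E → X1 X2 | x | X1 P; P → x | P Y1; X1 → z; X2 → x; Y1 → X1 E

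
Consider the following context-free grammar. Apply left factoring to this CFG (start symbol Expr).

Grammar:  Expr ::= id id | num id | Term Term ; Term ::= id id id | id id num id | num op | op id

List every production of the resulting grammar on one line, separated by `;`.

Expr ::= id id | num id | Term Term; Term ::= num op | op id | id id Term1; Term1 ::= id | num id

Term has alternatives sharing prefix 'id id': factor to Term → id id Term1 with Term1 → id | num id.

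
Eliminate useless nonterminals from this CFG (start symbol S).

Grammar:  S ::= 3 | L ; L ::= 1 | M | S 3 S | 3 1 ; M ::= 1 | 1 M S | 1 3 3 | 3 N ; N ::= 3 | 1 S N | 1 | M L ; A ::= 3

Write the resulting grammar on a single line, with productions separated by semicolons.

Generating nonterminals: {A, L, M, N, S}.
Reachable from S after that: {L, M, N, S}.
Removed useless symbols: {A} and every production mentioning them.

S ::= 3 | L; L ::= 1 | M | S 3 S | 3 1; M ::= 1 | 1 M S | 1 3 3 | 3 N; N ::= 3 | 1 S N | 1 | M L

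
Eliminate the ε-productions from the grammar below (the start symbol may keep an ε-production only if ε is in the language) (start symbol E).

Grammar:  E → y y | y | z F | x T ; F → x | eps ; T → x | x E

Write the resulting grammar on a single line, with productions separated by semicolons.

The nullable symbols are {F}.
ε ∉ L(G), so no ε-production is kept.
Expand every rule over subsets of its nullable positions: E → z F gives z F | z.

E → y y | y | z F | z | x T; F → x; T → x | x E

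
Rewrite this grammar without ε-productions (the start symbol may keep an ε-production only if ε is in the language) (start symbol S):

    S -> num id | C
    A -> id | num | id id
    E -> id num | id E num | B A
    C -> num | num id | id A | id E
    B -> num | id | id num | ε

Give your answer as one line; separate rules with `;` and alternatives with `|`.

S -> num id | C; A -> id | num | id id; E -> id num | id E num | B A | A; C -> num | num id | id A | id E; B -> num | id | id num

Nullable set = {B}.
ε ∉ L(G), so no ε-production is kept.
For each production, add variants omitting each subset of nullable occurrences: E → B A gives B A | A.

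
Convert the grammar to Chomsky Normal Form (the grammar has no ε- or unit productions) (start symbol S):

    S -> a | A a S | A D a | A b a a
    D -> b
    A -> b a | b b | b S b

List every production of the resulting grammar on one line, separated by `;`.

S -> a | A Y1 | A Y2 | A Y3; D -> b; A -> X2 X1 | X2 X2 | X2 Y5; X1 -> a; X2 -> b; Y1 -> X1 S; Y2 -> D X1; Y3 -> X2 Y4; Y4 -> X1 X1; Y5 -> S X2

Introduce a nonterminal for each terminal appearing in a rule of length ≥ 2: X1 → a, X2 → b.
Binarize each right-hand side of length ≥ 3 by chaining fresh nonterminals (Y1, Y2, …): affected rules were S → A X1 S; S → A D X1; S → A X2 X1 X1; A → X2 S X2.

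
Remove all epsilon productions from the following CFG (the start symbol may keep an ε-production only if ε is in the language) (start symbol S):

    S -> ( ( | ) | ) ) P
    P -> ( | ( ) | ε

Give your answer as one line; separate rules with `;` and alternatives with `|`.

S -> ( ( | ) | ) ) P | ) ); P -> ( | ( )

Nullable set = {P}.
ε ∉ L(G), so no ε-production is kept.
For each production, add variants omitting each subset of nullable occurrences: S → ) ) P gives ) ) P | ) ).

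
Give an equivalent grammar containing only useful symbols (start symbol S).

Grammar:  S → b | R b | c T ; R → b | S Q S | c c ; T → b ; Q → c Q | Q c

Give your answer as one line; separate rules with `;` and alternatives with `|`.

Generating nonterminals: {R, S, T}.
Reachable from S after that: {R, S, T}.
Removed useless symbols: {Q} and every production mentioning them.

S → b | R b | c T; R → b | c c; T → b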